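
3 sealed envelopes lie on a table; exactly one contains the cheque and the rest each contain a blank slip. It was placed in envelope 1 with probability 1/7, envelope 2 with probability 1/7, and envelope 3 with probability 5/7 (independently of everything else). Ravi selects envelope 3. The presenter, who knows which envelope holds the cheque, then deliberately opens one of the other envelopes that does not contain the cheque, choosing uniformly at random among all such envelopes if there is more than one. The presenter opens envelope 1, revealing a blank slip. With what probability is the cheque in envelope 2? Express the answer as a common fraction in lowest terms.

Condition on the true location of the cheque.
If it is in envelope 1 (prior 1/7): the presenter opened envelope 1, so this case is ruled out; weight (1/7)·0 = 0.
If it is in envelope 2 (prior 1/7): the presenter has no choice, probability 1; weight (1/7)·1 = 1/7.
If it is in envelope 3 (prior 5/7): the presenter has 2 equally likely choices, so probability 1/2; weight (5/7)·(1/2) = 5/14.
The weights sum to 1/2.
So P(the cheque in envelope 2 | the presenter opened envelope 1) = (1/7) / (1/2) = 2/7.

2/7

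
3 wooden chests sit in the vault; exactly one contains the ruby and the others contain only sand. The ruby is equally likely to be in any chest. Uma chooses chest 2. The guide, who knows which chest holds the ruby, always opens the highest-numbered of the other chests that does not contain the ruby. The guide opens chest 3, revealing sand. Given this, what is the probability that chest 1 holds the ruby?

Condition on the true location of the ruby.
If it is in either of chests 1 and 2 (prior 1/3 each): chest 3 is the highest-numbered option available, probability 1; weight (1/3)·1 = 1/3 each.
If it is in chest 3 (prior 1/3): the guide opened chest 3, so this case is ruled out; weight (1/3)·0 = 0.
The weights sum to 2/3.
So P(the ruby in chest 1 | the guide opened chest 3) = (1/3) / (2/3) = 1/2.

1/2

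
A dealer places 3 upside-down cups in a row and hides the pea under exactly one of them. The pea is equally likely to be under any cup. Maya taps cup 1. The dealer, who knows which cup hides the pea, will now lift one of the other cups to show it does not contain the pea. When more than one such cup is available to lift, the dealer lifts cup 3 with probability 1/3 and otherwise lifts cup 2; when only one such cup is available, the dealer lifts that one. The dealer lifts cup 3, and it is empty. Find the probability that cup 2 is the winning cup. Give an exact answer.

Condition on the true location of the pea.
If it is under cup 1 (prior 1/3): cup 3 is available, opened with probability 1/3; weight (1/3)·(1/3) = 1/9.
If it is under cup 2 (prior 1/3): only cup 3 is available, probability 1; weight (1/3)·1 = 1/3.
If it is under cup 3 (prior 1/3): the dealer opened cup 3, so this case is ruled out; weight (1/3)·0 = 0.
The weights sum to 4/9.
So P(the pea under cup 2 | the dealer opened cup 3) = (1/3) / (4/9) = 3/4.

3/4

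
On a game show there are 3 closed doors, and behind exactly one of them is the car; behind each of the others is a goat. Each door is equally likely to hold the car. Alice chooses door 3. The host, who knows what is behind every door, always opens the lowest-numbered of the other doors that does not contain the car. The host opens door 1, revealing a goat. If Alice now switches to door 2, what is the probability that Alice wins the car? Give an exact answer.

1/2

Consider each possible location of the car in turn.
If it is behind door 1 (prior 1/3): the host opened door 1, so this case is ruled out; weight (1/3)·0 = 0.
If it is behind either of doors 2 and 3 (prior 1/3 each): door 1 is the lowest-numbered option available, probability 1; weight (1/3)·1 = 1/3 each.
The weights sum to 2/3.
So P(the car behind door 2 | the host opened door 1) = (1/3) / (2/3) = 1/2.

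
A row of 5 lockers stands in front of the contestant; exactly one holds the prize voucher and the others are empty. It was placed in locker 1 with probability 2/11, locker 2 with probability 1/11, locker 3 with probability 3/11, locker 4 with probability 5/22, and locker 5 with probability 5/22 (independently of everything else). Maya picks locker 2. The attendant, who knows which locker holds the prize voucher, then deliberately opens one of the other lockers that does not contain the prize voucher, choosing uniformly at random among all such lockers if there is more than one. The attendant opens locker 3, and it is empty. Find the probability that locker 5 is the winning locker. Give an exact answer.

Apply Bayes' rule, conditioning on where the prize voucher actually is.
If it is in locker 1 (prior 2/11): the attendant has 3 equally likely choices, so probability 1/3; weight (2/11)·(1/3) = 2/33.
If it is in locker 2 (prior 1/11): the attendant has 4 equally likely choices, so probability 1/4; weight (1/11)·(1/4) = 1/44.
If it is in locker 3 (prior 3/11): the attendant opened locker 3, so this case is ruled out; weight (3/11)·0 = 0.
If it is in either of lockers 4 and 5 (prior 5/22 each): the attendant has 3 equally likely choices, so probability 1/3; weight (5/22)·(1/3) = 5/66 each.
The weights sum to 31/132.
So P(the prize voucher in locker 5 | the attendant opened locker 3) = (5/66) / (31/132) = 10/31.

10/31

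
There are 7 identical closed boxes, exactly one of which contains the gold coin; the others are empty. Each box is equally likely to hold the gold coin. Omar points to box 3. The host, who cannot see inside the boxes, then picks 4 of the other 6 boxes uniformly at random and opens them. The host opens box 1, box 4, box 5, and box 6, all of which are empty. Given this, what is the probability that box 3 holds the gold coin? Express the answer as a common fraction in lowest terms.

1/3

Because the host chose which boxes to open without knowing where the gold coin is, the choice is independent of the prize location. Learning that none of the 4 opened boxes holds the gold coin simply rules out those 4 locations and leaves the remaining 3 boxes still equally likely by symmetry.
So P(the gold coin in box 3) = 1/3.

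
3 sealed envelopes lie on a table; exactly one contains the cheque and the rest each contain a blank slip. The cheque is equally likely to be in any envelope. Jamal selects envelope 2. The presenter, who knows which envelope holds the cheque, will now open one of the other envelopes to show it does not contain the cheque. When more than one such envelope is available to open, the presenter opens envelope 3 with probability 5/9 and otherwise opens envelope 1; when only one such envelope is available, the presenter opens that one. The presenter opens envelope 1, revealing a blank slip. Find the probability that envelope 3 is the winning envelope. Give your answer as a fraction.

9/13

Apply Bayes' rule, conditioning on where the cheque actually is.
If it is in envelope 1 (prior 1/3): the presenter opened envelope 1, so this case is ruled out; weight (1/3)·0 = 0.
If it is in envelope 2 (prior 1/3): envelope 3 is available but not opened, probability 4/9; weight (1/3)·(4/9) = 4/27.
If it is in envelope 3 (prior 1/3): only envelope 1 is available, probability 1; weight (1/3)·1 = 1/3.
The weights sum to 13/27.
So P(the cheque in envelope 3 | the presenter opened envelope 1) = (1/3) / (13/27) = 9/13.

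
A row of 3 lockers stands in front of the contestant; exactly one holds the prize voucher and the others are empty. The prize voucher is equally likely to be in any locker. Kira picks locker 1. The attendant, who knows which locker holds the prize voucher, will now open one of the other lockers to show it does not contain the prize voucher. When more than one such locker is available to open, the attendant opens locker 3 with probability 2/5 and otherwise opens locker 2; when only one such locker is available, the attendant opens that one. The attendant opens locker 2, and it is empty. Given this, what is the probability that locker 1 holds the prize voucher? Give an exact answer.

3/8

Apply Bayes' rule, conditioning on where the prize voucher actually is.
If it is in locker 1 (prior 1/3): locker 3 is available but not opened, probability 3/5; weight (1/3)·(3/5) = 1/5.
If it is in locker 2 (prior 1/3): the attendant opened locker 2, so this case is ruled out; weight (1/3)·0 = 0.
If it is in locker 3 (prior 1/3): only locker 2 is available, probability 1; weight (1/3)·1 = 1/3.
The weights sum to 8/15.
So P(the prize voucher in locker 1 | the attendant opened locker 2) = (1/5) / (8/15) = 3/8.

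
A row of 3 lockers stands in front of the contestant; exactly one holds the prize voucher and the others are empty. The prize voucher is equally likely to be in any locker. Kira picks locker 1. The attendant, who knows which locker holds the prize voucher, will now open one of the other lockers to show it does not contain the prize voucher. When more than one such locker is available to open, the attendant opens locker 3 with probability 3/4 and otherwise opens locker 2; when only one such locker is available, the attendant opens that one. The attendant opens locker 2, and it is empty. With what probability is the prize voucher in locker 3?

Consider each possible location of the prize voucher in turn.
If it is in locker 1 (prior 1/3): locker 3 is available but not opened, probability 1/4; weight (1/3)·(1/4) = 1/12.
If it is in locker 2 (prior 1/3): the attendant opened locker 2, so this case is ruled out; weight (1/3)·0 = 0.
If it is in locker 3 (prior 1/3): only locker 2 is available, probability 1; weight (1/3)·1 = 1/3.
The weights sum to 5/12.
So P(the prize voucher in locker 3 | the attendant opened locker 2) = (1/3) / (5/12) = 4/5.

4/5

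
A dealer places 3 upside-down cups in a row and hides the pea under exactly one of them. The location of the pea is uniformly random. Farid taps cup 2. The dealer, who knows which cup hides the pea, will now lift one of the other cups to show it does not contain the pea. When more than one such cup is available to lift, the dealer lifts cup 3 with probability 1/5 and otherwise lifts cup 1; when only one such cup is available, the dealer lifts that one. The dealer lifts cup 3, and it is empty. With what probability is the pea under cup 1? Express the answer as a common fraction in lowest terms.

Condition on the true location of the pea.
If it is under cup 1 (prior 1/3): only cup 3 is available, probability 1; weight (1/3)·1 = 1/3.
If it is under cup 2 (prior 1/3): cup 3 is available, opened with probability 1/5; weight (1/3)·(1/5) = 1/15.
If it is under cup 3 (prior 1/3): the dealer opened cup 3, so this case is ruled out; weight (1/3)·0 = 0.
The weights sum to 2/5.
So P(the pea under cup 1 | the dealer opened cup 3) = (1/3) / (2/5) = 5/6.

5/6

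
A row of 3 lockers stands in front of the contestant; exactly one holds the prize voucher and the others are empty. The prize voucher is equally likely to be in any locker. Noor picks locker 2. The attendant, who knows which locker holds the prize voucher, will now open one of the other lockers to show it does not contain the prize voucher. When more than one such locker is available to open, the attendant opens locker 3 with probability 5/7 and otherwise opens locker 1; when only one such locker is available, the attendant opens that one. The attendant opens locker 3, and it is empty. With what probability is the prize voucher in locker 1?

Consider each possible location of the prize voucher in turn.
If it is in locker 1 (prior 1/3): only locker 3 is available, probability 1; weight (1/3)·1 = 1/3.
If it is in locker 2 (prior 1/3): locker 3 is available, opened with probability 5/7; weight (1/3)·(5/7) = 5/21.
If it is in locker 3 (prior 1/3): the attendant opened locker 3, so this case is ruled out; weight (1/3)·0 = 0.
The weights sum to 4/7.
So P(the prize voucher in locker 1 | the attendant opened locker 3) = (1/3) / (4/7) = 7/12.

7/12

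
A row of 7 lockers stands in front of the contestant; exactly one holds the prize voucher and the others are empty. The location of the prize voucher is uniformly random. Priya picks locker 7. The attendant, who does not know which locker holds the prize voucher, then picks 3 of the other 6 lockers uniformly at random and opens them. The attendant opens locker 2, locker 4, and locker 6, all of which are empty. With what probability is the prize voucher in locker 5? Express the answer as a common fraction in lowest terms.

Because the attendant chose which lockers to open without knowing where the prize voucher is, the choice is independent of the prize location. Learning that none of the 3 opened lockers holds the prize voucher simply rules out those 3 locations and leaves the remaining 4 lockers still equally likely by symmetry.
So P(the prize voucher in locker 5) = 1/4.

1/4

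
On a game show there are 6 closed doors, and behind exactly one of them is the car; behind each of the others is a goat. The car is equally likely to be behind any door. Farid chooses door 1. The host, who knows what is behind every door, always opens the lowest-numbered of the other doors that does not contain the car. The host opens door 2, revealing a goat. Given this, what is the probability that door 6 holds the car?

Apply Bayes' rule, conditioning on where the car actually is.
If it is behind any of doors 1, 3, 4, 5, and 6 (prior 1/6 each): door 2 is the lowest-numbered option available, probability 1; weight (1/6)·1 = 1/6 each.
If it is behind door 2 (prior 1/6): the host opened door 2, so this case is ruled out; weight (1/6)·0 = 0.
The weights sum to 5/6.
So P(the car behind door 6 | the host opened door 2) = (1/6) / (5/6) = 1/5.

1/5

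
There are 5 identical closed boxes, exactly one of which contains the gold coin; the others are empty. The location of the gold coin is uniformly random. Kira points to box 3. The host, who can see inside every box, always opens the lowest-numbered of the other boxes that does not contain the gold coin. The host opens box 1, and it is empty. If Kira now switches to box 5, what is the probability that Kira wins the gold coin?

Consider each possible location of the gold coin in turn.
If it is in box 1 (prior 1/5): the host opened box 1, so this case is ruled out; weight (1/5)·0 = 0.
If it is in any of boxes 2, 3, 4, and 5 (prior 1/5 each): box 1 is the lowest-numbered option available, probability 1; weight (1/5)·1 = 1/5 each.
The weights sum to 4/5.
So P(the gold coin in box 5 | the host opened box 1) = (1/5) / (4/5) = 1/4.

1/4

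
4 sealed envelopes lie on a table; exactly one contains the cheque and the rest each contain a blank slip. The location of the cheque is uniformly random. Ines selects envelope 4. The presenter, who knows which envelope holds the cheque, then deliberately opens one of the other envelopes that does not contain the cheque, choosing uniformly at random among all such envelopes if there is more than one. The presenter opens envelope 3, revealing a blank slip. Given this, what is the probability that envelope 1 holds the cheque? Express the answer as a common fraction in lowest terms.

Apply Bayes' rule, conditioning on where the cheque actually is.
If it is in either of envelopes 1 and 2 (prior 1/4 each): the presenter has 2 equally likely choices, so probability 1/2; weight (1/4)·(1/2) = 1/8 each.
If it is in envelope 3 (prior 1/4): the presenter opened envelope 3, so this case is ruled out; weight (1/4)·0 = 0.
If it is in envelope 4 (prior 1/4): the presenter has 3 equally likely choices, so probability 1/3; weight (1/4)·(1/3) = 1/12.
The weights sum to 1/3.
So P(the cheque in envelope 1 | the presenter opened envelope 3) = (1/8) / (1/3) = 3/8.

3/8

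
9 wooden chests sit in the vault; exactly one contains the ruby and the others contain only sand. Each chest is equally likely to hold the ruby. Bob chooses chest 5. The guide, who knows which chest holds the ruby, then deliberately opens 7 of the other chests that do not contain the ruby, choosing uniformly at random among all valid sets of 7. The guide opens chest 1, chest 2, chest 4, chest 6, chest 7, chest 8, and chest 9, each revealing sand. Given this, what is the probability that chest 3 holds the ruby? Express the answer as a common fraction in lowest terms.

8/9

Consider each possible location of the ruby in turn.
If it is in any of chests 1, 2, 4, 6, 7, 8, and 9 (prior 1/9 each): that chest was opened and seen not to hold the prize — ruled out; weight (1/9)·0 = 0 each.
If it is in chest 3 (prior 1/9): the guide has no choice, probability 1; weight (1/9)·1 = 1/9.
If it is in chest 5 (prior 1/9): the guide has 8 equally likely choices, so probability 1/8; weight (1/9)·(1/8) = 1/72.
The weights sum to 1/8.
So P(the ruby in chest 3 | the guide opened chest 1, chest 2, chest 4, chest 6, chest 7, chest 8, and chest 9) = (1/9) / (1/8) = 8/9.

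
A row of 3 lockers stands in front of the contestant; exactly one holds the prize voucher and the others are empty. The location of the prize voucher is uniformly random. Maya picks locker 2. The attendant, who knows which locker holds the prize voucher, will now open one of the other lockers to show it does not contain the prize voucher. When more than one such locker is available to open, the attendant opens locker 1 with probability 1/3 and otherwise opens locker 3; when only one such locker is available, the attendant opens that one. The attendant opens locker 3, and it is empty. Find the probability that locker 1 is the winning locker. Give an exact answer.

Condition on the true location of the prize voucher.
If it is in locker 1 (prior 1/3): only locker 3 is available, probability 1; weight (1/3)·1 = 1/3.
If it is in locker 2 (prior 1/3): locker 1 is available but not opened, probability 2/3; weight (1/3)·(2/3) = 2/9.
If it is in locker 3 (prior 1/3): the attendant opened locker 3, so this case is ruled out; weight (1/3)·0 = 0.
The weights sum to 5/9.
So P(the prize voucher in locker 1 | the attendant opened locker 3) = (1/3) / (5/9) = 3/5.

3/5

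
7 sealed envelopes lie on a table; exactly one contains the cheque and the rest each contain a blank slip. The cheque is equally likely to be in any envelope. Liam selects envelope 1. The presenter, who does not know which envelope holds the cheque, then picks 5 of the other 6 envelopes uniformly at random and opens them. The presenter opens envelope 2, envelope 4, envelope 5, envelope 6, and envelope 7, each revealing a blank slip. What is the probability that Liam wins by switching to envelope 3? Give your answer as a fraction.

1/2

Because the presenter chose which envelopes to open without knowing where the cheque is, the choice is independent of the prize location. Learning that none of the 5 opened envelopes holds the cheque simply rules out those 5 locations and leaves the remaining 2 envelopes still equally likely by symmetry.
So P(the cheque in envelope 3) = 1/2.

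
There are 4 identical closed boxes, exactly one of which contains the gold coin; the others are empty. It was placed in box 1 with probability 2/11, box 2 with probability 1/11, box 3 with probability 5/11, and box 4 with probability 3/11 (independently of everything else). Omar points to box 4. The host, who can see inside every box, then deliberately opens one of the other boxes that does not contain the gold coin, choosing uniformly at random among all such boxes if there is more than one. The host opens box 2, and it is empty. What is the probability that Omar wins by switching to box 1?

2/9

Apply Bayes' rule, conditioning on where the gold coin actually is.
If it is in box 1 (prior 2/11): the host has 2 equally likely choices, so probability 1/2; weight (2/11)·(1/2) = 1/11.
If it is in box 2 (prior 1/11): the host opened box 2, so this case is ruled out; weight (1/11)·0 = 0.
If it is in box 3 (prior 5/11): the host has 2 equally likely choices, so probability 1/2; weight (5/11)·(1/2) = 5/22.
If it is in box 4 (prior 3/11): the host has 3 equally likely choices, so probability 1/3; weight (3/11)·(1/3) = 1/11.
The weights sum to 9/22.
So P(the gold coin in box 1 | the host opened box 2) = (1/11) / (9/22) = 2/9.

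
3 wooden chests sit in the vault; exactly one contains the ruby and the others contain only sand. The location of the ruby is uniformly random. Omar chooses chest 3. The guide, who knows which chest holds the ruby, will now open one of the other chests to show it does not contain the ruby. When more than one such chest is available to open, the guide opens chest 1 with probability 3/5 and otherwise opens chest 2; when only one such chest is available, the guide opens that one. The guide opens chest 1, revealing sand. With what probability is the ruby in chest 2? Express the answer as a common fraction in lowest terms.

Condition on the true location of the ruby.
If it is in chest 1 (prior 1/3): the guide opened chest 1, so this case is ruled out; weight (1/3)·0 = 0.
If it is in chest 2 (prior 1/3): only chest 1 is available, probability 1; weight (1/3)·1 = 1/3.
If it is in chest 3 (prior 1/3): chest 1 is available, opened with probability 3/5; weight (1/3)·(3/5) = 1/5.
The weights sum to 8/15.
So P(the ruby in chest 2 | the guide opened chest 1) = (1/3) / (8/15) = 5/8.

5/8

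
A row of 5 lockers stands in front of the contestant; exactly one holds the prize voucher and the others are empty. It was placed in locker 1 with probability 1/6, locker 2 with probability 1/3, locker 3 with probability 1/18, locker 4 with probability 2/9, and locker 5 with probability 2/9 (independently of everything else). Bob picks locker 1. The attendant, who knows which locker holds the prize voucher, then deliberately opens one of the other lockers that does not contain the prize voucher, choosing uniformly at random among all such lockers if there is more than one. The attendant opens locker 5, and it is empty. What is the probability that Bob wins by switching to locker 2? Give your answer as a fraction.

24/53

Consider each possible location of the prize voucher in turn.
If it is in locker 1 (prior 1/6): the attendant has 4 equally likely choices, so probability 1/4; weight (1/6)·(1/4) = 1/24.
If it is in locker 2 (prior 1/3): the attendant has 3 equally likely choices, so probability 1/3; weight (1/3)·(1/3) = 1/9.
If it is in locker 3 (prior 1/18): the attendant has 3 equally likely choices, so probability 1/3; weight (1/18)·(1/3) = 1/54.
If it is in locker 4 (prior 2/9): the attendant has 3 equally likely choices, so probability 1/3; weight (2/9)·(1/3) = 2/27.
If it is in locker 5 (prior 2/9): the attendant opened locker 5, so this case is ruled out; weight (2/9)·0 = 0.
The weights sum to 53/216.
So P(the prize voucher in locker 2 | the attendant opened locker 5) = (1/9) / (53/216) = 24/53.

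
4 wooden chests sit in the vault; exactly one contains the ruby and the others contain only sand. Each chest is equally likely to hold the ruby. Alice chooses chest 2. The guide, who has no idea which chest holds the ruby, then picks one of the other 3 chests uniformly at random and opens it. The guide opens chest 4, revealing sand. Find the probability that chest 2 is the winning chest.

1/3

Because the guide chose which chest to open without knowing where the ruby is, the choice is independent of the prize location. Learning that chest 4 does not hold the ruby simply rules out that one location and leaves the remaining 3 chests still equally likely by symmetry.
So P(the ruby in chest 2) = 1/3.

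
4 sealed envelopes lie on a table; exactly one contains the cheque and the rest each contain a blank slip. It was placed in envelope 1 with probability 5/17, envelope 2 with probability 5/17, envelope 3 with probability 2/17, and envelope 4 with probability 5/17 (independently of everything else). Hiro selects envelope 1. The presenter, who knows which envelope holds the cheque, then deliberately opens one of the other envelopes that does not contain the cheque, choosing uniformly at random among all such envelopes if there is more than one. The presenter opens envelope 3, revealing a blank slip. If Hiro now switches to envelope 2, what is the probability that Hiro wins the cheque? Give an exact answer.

Consider each possible location of the cheque in turn.
If it is in envelope 1 (prior 5/17): the presenter has 3 equally likely choices, so probability 1/3; weight (5/17)·(1/3) = 5/51.
If it is in either of envelopes 2 and 4 (prior 5/17 each): the presenter has 2 equally likely choices, so probability 1/2; weight (5/17)·(1/2) = 5/34 each.
If it is in envelope 3 (prior 2/17): the presenter opened envelope 3, so this case is ruled out; weight (2/17)·0 = 0.
The weights sum to 20/51.
So P(the cheque in envelope 2 | the presenter opened envelope 3) = (5/34) / (20/51) = 3/8.

3/8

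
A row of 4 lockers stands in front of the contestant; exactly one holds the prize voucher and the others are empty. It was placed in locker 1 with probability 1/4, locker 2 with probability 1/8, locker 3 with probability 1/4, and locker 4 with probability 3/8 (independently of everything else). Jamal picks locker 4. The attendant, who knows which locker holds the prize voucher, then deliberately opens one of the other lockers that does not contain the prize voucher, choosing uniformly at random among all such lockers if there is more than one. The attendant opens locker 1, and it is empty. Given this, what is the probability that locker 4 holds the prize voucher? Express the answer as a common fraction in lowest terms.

2/5

Condition on the true location of the prize voucher.
If it is in locker 1 (prior 1/4): the attendant opened locker 1, so this case is ruled out; weight (1/4)·0 = 0.
If it is in locker 2 (prior 1/8): the attendant has 2 equally likely choices, so probability 1/2; weight (1/8)·(1/2) = 1/16.
If it is in locker 3 (prior 1/4): the attendant has 2 equally likely choices, so probability 1/2; weight (1/4)·(1/2) = 1/8.
If it is in locker 4 (prior 3/8): the attendant has 3 equally likely choices, so probability 1/3; weight (3/8)·(1/3) = 1/8.
The weights sum to 5/16.
So P(the prize voucher in locker 4 | the attendant opened locker 1) = (1/8) / (5/16) = 2/5.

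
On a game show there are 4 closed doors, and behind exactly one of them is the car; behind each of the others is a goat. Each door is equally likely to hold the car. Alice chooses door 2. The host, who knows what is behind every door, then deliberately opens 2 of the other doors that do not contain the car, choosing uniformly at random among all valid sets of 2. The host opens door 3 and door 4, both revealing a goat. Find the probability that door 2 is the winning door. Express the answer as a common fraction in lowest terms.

1/4

Condition on the true location of the car.
If it is behind door 1 (prior 1/4): the host has no choice, probability 1; weight (1/4)·1 = 1/4.
If it is behind door 2 (prior 1/4): the host has 3 equally likely choices, so probability 1/3; weight (1/4)·(1/3) = 1/12.
If it is behind either of doors 3 and 4 (prior 1/4 each): that door was opened and seen not to hold the prize — ruled out; weight (1/4)·0 = 0 each.
The weights sum to 1/3.
So P(the car behind door 2 | the host opened door 3 and door 4) = (1/12) / (1/3) = 1/4.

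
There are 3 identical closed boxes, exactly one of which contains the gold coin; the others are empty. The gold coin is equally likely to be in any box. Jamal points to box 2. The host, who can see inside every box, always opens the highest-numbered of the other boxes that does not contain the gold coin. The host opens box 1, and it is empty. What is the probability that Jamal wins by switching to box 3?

Consider each possible location of the gold coin in turn.
If it is in box 1 (prior 1/3): the host opened box 1, so this case is ruled out; weight (1/3)·0 = 0.
If it is in box 2 (prior 1/3): the host would have opened box 3 instead, probability 0; weight (1/3)·0 = 0.
If it is in box 3 (prior 1/3): box 1 is the highest-numbered option available, probability 1; weight (1/3)·1 = 1/3.
The weights sum to 1/3.
So P(the gold coin in box 3 | the host opened box 1) = (1/3) / (1/3) = 1.

1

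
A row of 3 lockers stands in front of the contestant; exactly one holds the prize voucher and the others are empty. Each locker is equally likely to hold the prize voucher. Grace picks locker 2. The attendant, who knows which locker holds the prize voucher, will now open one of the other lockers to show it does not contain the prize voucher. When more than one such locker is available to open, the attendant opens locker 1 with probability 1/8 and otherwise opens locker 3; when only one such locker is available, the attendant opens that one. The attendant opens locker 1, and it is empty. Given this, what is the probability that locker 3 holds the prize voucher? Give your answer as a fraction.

Apply Bayes' rule, conditioning on where the prize voucher actually is.
If it is in locker 1 (prior 1/3): the attendant opened locker 1, so this case is ruled out; weight (1/3)·0 = 0.
If it is in locker 2 (prior 1/3): locker 1 is available, opened with probability 1/8; weight (1/3)·(1/8) = 1/24.
If it is in locker 3 (prior 1/3): only locker 1 is available, probability 1; weight (1/3)·1 = 1/3.
The weights sum to 3/8.
So P(the prize voucher in locker 3 | the attendant opened locker 1) = (1/3) / (3/8) = 8/9.

8/9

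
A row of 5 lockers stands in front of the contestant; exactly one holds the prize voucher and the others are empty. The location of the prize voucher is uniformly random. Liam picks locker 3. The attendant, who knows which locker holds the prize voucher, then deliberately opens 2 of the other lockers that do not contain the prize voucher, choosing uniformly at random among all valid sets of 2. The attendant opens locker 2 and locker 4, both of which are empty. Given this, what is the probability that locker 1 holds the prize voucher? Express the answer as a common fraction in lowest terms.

2/5

Consider each possible location of the prize voucher in turn.
If it is in either of lockers 1 and 5 (prior 1/5 each): the attendant has 3 equally likely choices, so probability 1/3; weight (1/5)·(1/3) = 1/15 each.
If it is in either of lockers 2 and 4 (prior 1/5 each): that locker was opened and seen not to hold the prize — ruled out; weight (1/5)·0 = 0 each.
If it is in locker 3 (prior 1/5): the attendant has 6 equally likely choices, so probability 1/6; weight (1/5)·(1/6) = 1/30.
The weights sum to 1/6.
So P(the prize voucher in locker 1 | the attendant opened locker 2 and locker 4) = (1/15) / (1/6) = 2/5.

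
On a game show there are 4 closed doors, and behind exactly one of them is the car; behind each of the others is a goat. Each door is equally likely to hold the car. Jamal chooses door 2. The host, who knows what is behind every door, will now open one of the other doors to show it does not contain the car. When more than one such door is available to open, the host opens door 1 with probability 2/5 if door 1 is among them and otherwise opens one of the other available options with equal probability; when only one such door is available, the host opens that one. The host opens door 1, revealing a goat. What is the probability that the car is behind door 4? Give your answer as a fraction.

Condition on the true location of the car.
If it is behind door 1 (prior 1/4): the host opened door 1, so this case is ruled out; weight (1/4)·0 = 0.
If it is behind any of doors 2, 3, and 4 (prior 1/4 each): door 1 is available, opened with probability 2/5; weight (1/4)·(2/5) = 1/10 each.
The weights sum to 3/10.
So P(the car behind door 4 | the host opened door 1) = (1/10) / (3/10) = 1/3.

1/3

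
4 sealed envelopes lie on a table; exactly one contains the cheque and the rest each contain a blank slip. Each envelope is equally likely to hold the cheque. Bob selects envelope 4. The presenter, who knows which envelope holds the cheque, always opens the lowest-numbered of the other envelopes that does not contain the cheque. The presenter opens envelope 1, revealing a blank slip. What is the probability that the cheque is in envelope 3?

1/3

Condition on the true location of the cheque.
If it is in envelope 1 (prior 1/4): the presenter opened envelope 1, so this case is ruled out; weight (1/4)·0 = 0.
If it is in any of envelopes 2, 3, and 4 (prior 1/4 each): envelope 1 is the lowest-numbered option available, probability 1; weight (1/4)·1 = 1/4 each.
The weights sum to 3/4.
So P(the cheque in envelope 3 | the presenter opened envelope 1) = (1/4) / (3/4) = 1/3.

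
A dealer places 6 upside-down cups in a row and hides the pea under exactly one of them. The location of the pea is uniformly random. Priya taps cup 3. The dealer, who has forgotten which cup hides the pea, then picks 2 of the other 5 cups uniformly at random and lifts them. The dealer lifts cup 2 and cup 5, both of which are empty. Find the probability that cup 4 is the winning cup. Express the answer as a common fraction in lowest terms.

Because the dealer chose which cups to lift without knowing where the pea is, the choice is independent of the prize location. Learning that none of the 2 opened cups holds the pea simply rules out those 2 locations and leaves the remaining 4 cups still equally likely by symmetry.
So P(the pea under cup 4) = 1/4.

1/4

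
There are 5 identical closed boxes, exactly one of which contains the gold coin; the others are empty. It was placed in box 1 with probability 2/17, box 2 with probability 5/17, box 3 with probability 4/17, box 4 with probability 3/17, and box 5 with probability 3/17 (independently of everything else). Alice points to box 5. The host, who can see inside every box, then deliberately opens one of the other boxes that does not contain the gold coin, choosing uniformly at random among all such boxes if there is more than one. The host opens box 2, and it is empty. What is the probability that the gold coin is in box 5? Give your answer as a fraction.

Apply Bayes' rule, conditioning on where the gold coin actually is.
If it is in box 1 (prior 2/17): the host has 3 equally likely choices, so probability 1/3; weight (2/17)·(1/3) = 2/51.
If it is in box 2 (prior 5/17): the host opened box 2, so this case is ruled out; weight (5/17)·0 = 0.
If it is in box 3 (prior 4/17): the host has 3 equally likely choices, so probability 1/3; weight (4/17)·(1/3) = 4/51.
If it is in box 4 (prior 3/17): the host has 3 equally likely choices, so probability 1/3; weight (3/17)·(1/3) = 1/17.
If it is in box 5 (prior 3/17): the host has 4 equally likely choices, so probability 1/4; weight (3/17)·(1/4) = 3/68.
The weights sum to 15/68.
So P(the gold coin in box 5 | the host opened box 2) = (3/68) / (15/68) = 1/5.

1/5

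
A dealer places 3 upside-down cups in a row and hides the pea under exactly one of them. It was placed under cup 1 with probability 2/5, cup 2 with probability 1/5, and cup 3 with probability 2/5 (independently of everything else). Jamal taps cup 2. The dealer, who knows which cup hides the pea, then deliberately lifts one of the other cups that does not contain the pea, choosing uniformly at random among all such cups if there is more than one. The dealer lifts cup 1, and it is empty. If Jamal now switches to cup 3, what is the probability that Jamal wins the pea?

4/5

Apply Bayes' rule, conditioning on where the pea actually is.
If it is under cup 1 (prior 2/5): the dealer opened cup 1, so this case is ruled out; weight (2/5)·0 = 0.
If it is under cup 2 (prior 1/5): the dealer has 2 equally likely choices, so probability 1/2; weight (1/5)·(1/2) = 1/10.
If it is under cup 3 (prior 2/5): the dealer has no choice, probability 1; weight (2/5)·1 = 2/5.
The weights sum to 1/2.
So P(the pea under cup 3 | the dealer opened cup 1) = (2/5) / (1/2) = 4/5.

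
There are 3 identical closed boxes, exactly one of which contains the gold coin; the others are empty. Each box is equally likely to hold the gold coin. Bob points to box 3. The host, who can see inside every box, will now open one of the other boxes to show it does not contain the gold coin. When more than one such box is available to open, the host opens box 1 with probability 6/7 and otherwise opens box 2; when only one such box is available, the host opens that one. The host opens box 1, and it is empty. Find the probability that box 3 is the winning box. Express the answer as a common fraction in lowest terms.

Consider each possible location of the gold coin in turn.
If it is in box 1 (prior 1/3): the host opened box 1, so this case is ruled out; weight (1/3)·0 = 0.
If it is in box 2 (prior 1/3): only box 1 is available, probability 1; weight (1/3)·1 = 1/3.
If it is in box 3 (prior 1/3): box 1 is available, opened with probability 6/7; weight (1/3)·(6/7) = 2/7.
The weights sum to 13/21.
So P(the gold coin in box 3 | the host opened box 1) = (2/7) / (13/21) = 6/13.

6/13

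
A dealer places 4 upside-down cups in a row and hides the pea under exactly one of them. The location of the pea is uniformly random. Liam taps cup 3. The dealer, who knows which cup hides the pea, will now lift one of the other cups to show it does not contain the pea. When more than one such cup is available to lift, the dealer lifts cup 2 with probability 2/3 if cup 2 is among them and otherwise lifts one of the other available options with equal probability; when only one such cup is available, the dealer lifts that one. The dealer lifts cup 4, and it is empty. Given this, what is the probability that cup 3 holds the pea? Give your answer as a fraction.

1/6

Condition on the true location of the pea.
If it is under cup 1 (prior 1/4): cup 2 is available but not opened, probability 1/3; weight (1/4)·(1/3) = 1/12.
If it is under cup 2 (prior 1/4): cup 2 holds the prize so is unavailable; the dealer chooses uniformly among the 2 others, probability 1/2; weight (1/4)·(1/2) = 1/8.
If it is under cup 3 (prior 1/4): cup 2 is available but not opened; cup 4 gets probability (1 − 2/3)/2 = 1/6; weight (1/4)·(1/6) = 1/24.
If it is under cup 4 (prior 1/4): the dealer opened cup 4, so this case is ruled out; weight (1/4)·0 = 0.
The weights sum to 1/4.
So P(the pea under cup 3 | the dealer opened cup 4) = (1/24) / (1/4) = 1/6.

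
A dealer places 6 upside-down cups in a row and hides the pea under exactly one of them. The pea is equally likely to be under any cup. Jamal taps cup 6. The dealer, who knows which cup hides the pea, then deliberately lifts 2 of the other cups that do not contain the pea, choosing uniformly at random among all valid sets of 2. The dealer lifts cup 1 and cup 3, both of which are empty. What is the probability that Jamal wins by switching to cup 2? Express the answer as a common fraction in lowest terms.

Consider each possible location of the pea in turn.
If it is under either of cups 1 and 3 (prior 1/6 each): that cup was opened and seen not to hold the prize — ruled out; weight (1/6)·0 = 0 each.
If it is under any of cups 2, 4, and 5 (prior 1/6 each): the dealer has 6 equally likely choices, so probability 1/6; weight (1/6)·(1/6) = 1/36 each.
If it is under cup 6 (prior 1/6): the dealer has 10 equally likely choices, so probability 1/10; weight (1/6)·(1/10) = 1/60.
The weights sum to 1/10.
So P(the pea under cup 2 | the dealer opened cup 1 and cup 3) = (1/36) / (1/10) = 5/18.

5/18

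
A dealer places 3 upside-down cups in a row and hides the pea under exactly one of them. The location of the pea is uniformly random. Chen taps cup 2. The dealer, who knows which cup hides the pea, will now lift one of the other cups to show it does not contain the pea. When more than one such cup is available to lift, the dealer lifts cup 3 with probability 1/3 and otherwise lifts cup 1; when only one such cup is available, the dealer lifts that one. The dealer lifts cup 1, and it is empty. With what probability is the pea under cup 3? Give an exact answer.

Apply Bayes' rule, conditioning on where the pea actually is.
If it is under cup 1 (prior 1/3): the dealer opened cup 1, so this case is ruled out; weight (1/3)·0 = 0.
If it is under cup 2 (prior 1/3): cup 3 is available but not opened, probability 2/3; weight (1/3)·(2/3) = 2/9.
If it is under cup 3 (prior 1/3): only cup 1 is available, probability 1; weight (1/3)·1 = 1/3.
The weights sum to 5/9.
So P(the pea under cup 3 | the dealer opened cup 1) = (1/3) / (5/9) = 3/5.

3/5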